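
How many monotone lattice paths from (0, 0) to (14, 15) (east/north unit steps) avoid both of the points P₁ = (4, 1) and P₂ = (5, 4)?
Number of paths = 49948720

Inclusion–exclusion. Total paths: C(29, 14) = 77558760. Through P₁: C(5, 4)·C(24, 10) = 9806280. Through P₂: C(9, 5)·C(20, 9) = 21162960. Since P₁ is strictly southwest of P₂, a monotone path through both must visit P₁ then P₂; paths through both = C(5, 4)·C(4, 1)·C(20, 9) = 3359200. Avoid both = 77558760 − 9806280 − 21162960 + 3359200 = 49948720.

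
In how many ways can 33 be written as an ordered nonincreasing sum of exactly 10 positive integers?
p(33, 10 parts) = 984

Partitions of n into exactly k parts are in bijection with partitions of n − k into at most k parts (subtract 1 from each part). So p(33, exactly 10) = p(23, parts ≤ 10). Computing via the recurrence p(m, j) = p(m, j−1) + p(m−j, j) gives 984.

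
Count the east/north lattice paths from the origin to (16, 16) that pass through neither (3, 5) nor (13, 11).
Number of paths = 346625350

Inclusion–exclusion. Total paths: C(32, 16) = 601080390. Through P₁: C(8, 3)·C(24, 13) = 139784064. Through P₂: C(24, 13)·C(8, 3) = 139784064. Since P₁ is strictly southwest of P₂, a monotone path through both must visit P₁ then P₂; paths through both = C(8, 3)·C(16, 10)·C(8, 3) = 25113088. Avoid both = 601080390 − 139784064 − 139784064 + 25113088 = 346625350.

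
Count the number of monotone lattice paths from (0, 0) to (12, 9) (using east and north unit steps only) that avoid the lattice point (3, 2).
Number of paths = 179530

Total paths from (0, 0) to (12, 9): C(21, 12) = 293930. Paths through (3, 2): (paths (0, 0) → (3, 2)) × (paths (3, 2) → (12, 9)) = C(5, 3) · C(16, 9) = 10 · 11440 = 114400. Avoidance count = 293930 − 114400 = 179530.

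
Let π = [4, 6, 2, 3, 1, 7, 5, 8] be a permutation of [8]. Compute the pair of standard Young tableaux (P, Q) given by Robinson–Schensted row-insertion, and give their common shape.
P = [1, 3, 5, 8] / [2, 6, 7] / [4];  Q = [1, 2, 6, 8] / [3, 4, 7] / [5];  common shape = (4, 3, 1)

Row-insert the values π_1, π_2, … into P one at a time, bumping the leftmost entry strictly greater than the inserted value down to the next row. The recording tableau Q records, in position (i, j), the step at which that cell was added to P.
  Insert 4 (step 1): P = [4];  Q = [1]
  Insert 6 (step 2): P = [4, 6];  Q = [1, 2]
  Insert 2 (step 3): P = [2, 6] / [4];  Q = [1, 2] / [3]
  Insert 3 (step 4): P = [2, 3] / [4, 6];  Q = [1, 2] / [3, 4]
  Insert 1 (step 5): P = [1, 3] / [2, 6] / [4];  Q = [1, 2] / [3, 4] / [5]
  Insert 7 (step 6): P = [1, 3, 7] / [2, 6] / [4];  Q = [1, 2, 6] / [3, 4] / [5]
  Insert 5 (step 7): P = [1, 3, 5] / [2, 6, 7] / [4];  Q = [1, 2, 6] / [3, 4, 7] / [5]
  Insert 8 (step 8): P = [1, 3, 5, 8] / [2, 6, 7] / [4];  Q = [1, 2, 6, 8] / [3, 4, 7] / [5]
Final shape: (4, 3, 1).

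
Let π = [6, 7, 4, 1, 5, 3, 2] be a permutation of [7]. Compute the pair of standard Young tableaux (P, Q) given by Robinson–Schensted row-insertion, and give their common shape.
P = [1, 2] / [3, 5] / [4, 7] / [6];  Q = [1, 2] / [3, 5] / [4, 6] / [7];  common shape = (2, 2, 2, 1)

Row-insert the values π_1, π_2, … into P one at a time, bumping the leftmost entry strictly greater than the inserted value down to the next row. The recording tableau Q records, in position (i, j), the step at which that cell was added to P.
  Insert 6 (step 1): P = [6];  Q = [1]
  Insert 7 (step 2): P = [6, 7];  Q = [1, 2]
  Insert 4 (step 3): P = [4, 7] / [6];  Q = [1, 2] / [3]
  Insert 1 (step 4): P = [1, 7] / [4] / [6];  Q = [1, 2] / [3] / [4]
  Insert 5 (step 5): P = [1, 5] / [4, 7] / [6];  Q = [1, 2] / [3, 5] / [4]
  Insert 3 (step 6): P = [1, 3] / [4, 5] / [6, 7];  Q = [1, 2] / [3, 5] / [4, 6]
  Insert 2 (step 7): P = [1, 2] / [3, 5] / [4, 7] / [6];  Q = [1, 2] / [3, 5] / [4, 6] / [7]
Final shape: (2, 2, 2, 1).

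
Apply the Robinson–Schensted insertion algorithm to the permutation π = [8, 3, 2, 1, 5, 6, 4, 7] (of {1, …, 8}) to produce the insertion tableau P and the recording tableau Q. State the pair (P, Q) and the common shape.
P = [1, 4, 6, 7] / [2, 5] / [3] / [8];  Q = [1, 5, 6, 8] / [2, 7] / [3] / [4];  common shape = (4, 2, 1, 1)

Row-insert the values π_1, π_2, … into P one at a time, bumping the leftmost entry strictly greater than the inserted value down to the next row. The recording tableau Q records, in position (i, j), the step at which that cell was added to P.
  Insert 8 (step 1): P = [8];  Q = [1]
  Insert 3 (step 2): P = [3] / [8];  Q = [1] / [2]
  Insert 2 (step 3): P = [2] / [3] / [8];  Q = [1] / [2] / [3]
  Insert 1 (step 4): P = [1] / [2] / [3] / [8];  Q = [1] / [2] / [3] / [4]
  Insert 5 (step 5): P = [1, 5] / [2] / [3] / [8];  Q = [1, 5] / [2] / [3] / [4]
  Insert 6 (step 6): P = [1, 5, 6] / [2] / [3] / [8];  Q = [1, 5, 6] / [2] / [3] / [4]
  Insert 4 (step 7): P = [1, 4, 6] / [2, 5] / [3] / [8];  Q = [1, 5, 6] / [2, 7] / [3] / [4]
  Insert 7 (step 8): P = [1, 4, 6, 7] / [2, 5] / [3] / [8];  Q = [1, 5, 6, 8] / [2, 7] / [3] / [4]
Final shape: (4, 2, 1, 1).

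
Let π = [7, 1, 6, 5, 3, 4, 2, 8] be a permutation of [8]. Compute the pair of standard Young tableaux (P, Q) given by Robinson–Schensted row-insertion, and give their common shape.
P = [1, 2, 4, 8] / [3] / [5] / [6] / [7];  Q = [1, 3, 6, 8] / [2] / [4] / [5] / [7];  common shape = (4, 1, 1, 1, 1)

Row-insert the values π_1, π_2, … into P one at a time, bumping the leftmost entry strictly greater than the inserted value down to the next row. The recording tableau Q records, in position (i, j), the step at which that cell was added to P.
  Insert 7 (step 1): P = [7];  Q = [1]
  Insert 1 (step 2): P = [1] / [7];  Q = [1] / [2]
  Insert 6 (step 3): P = [1, 6] / [7];  Q = [1, 3] / [2]
  Insert 5 (step 4): P = [1, 5] / [6] / [7];  Q = [1, 3] / [2] / [4]
  Insert 3 (step 5): P = [1, 3] / [5] / [6] / [7];  Q = [1, 3] / [2] / [4] / [5]
  Insert 4 (step 6): P = [1, 3, 4] / [5] / [6] / [7];  Q = [1, 3, 6] / [2] / [4] / [5]
  Insert 2 (step 7): P = [1, 2, 4] / [3] / [5] / [6] / [7];  Q = [1, 3, 6] / [2] / [4] / [5] / [7]
  Insert 8 (step 8): P = [1, 2, 4, 8] / [3] / [5] / [6] / [7];  Q = [1, 3, 6, 8] / [2] / [4] / [5] / [7]
Final shape: (4, 1, 1, 1, 1).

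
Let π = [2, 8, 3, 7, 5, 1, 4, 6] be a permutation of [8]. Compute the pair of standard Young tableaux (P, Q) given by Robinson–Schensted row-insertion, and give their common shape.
P = [1, 3, 4, 6] / [2, 5] / [7] / [8];  Q = [1, 2, 4, 8] / [3, 7] / [5] / [6];  common shape = (4, 2, 1, 1)

Row-insert the values π_1, π_2, … into P one at a time, bumping the leftmost entry strictly greater than the inserted value down to the next row. The recording tableau Q records, in position (i, j), the step at which that cell was added to P.
  Insert 2 (step 1): P = [2];  Q = [1]
  Insert 8 (step 2): P = [2, 8];  Q = [1, 2]
  Insert 3 (step 3): P = [2, 3] / [8];  Q = [1, 2] / [3]
  Insert 7 (step 4): P = [2, 3, 7] / [8];  Q = [1, 2, 4] / [3]
  Insert 5 (step 5): P = [2, 3, 5] / [7] / [8];  Q = [1, 2, 4] / [3] / [5]
  Insert 1 (step 6): P = [1, 3, 5] / [2] / [7] / [8];  Q = [1, 2, 4] / [3] / [5] / [6]
  Insert 4 (step 7): P = [1, 3, 4] / [2, 5] / [7] / [8];  Q = [1, 2, 4] / [3, 7] / [5] / [6]
  Insert 6 (step 8): P = [1, 3, 4, 6] / [2, 5] / [7] / [8];  Q = [1, 2, 4, 8] / [3, 7] / [5] / [6]
Final shape: (4, 2, 1, 1).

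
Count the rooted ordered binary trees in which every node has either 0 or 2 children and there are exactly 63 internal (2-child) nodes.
C_63 = 94295850558771979787935384946380125

These full binary trees are counted by the Catalan number C_n = (1/(n + 1)) · C(2n, n). For n = 63: C_63 = (1/64) · C(126, 63) = 6034934435761406706427864636568328000/64 = 94295850558771979787935384946380125.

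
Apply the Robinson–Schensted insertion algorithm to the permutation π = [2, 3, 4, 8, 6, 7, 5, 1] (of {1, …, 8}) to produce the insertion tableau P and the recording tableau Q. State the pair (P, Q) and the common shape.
P = [1, 3, 4, 5, 7] / [2] / [6] / [8];  Q = [1, 2, 3, 4, 6] / [5] / [7] / [8];  common shape = (5, 1, 1, 1)

Row-insert the values π_1, π_2, … into P one at a time, bumping the leftmost entry strictly greater than the inserted value down to the next row. The recording tableau Q records, in position (i, j), the step at which that cell was added to P.
  Insert 2 (step 1): P = [2];  Q = [1]
  Insert 3 (step 2): P = [2, 3];  Q = [1, 2]
  Insert 4 (step 3): P = [2, 3, 4];  Q = [1, 2, 3]
  Insert 8 (step 4): P = [2, 3, 4, 8];  Q = [1, 2, 3, 4]
  Insert 6 (step 5): P = [2, 3, 4, 6] / [8];  Q = [1, 2, 3, 4] / [5]
  Insert 7 (step 6): P = [2, 3, 4, 6, 7] / [8];  Q = [1, 2, 3, 4, 6] / [5]
  Insert 5 (step 7): P = [2, 3, 4, 5, 7] / [6] / [8];  Q = [1, 2, 3, 4, 6] / [5] / [7]
  Insert 1 (step 8): P = [1, 3, 4, 5, 7] / [2] / [6] / [8];  Q = [1, 2, 3, 4, 6] / [5] / [7] / [8]
Final shape: (5, 1, 1, 1).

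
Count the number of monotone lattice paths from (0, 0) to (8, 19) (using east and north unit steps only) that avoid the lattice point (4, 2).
Number of paths = 2130300

Total paths from (0, 0) to (8, 19): C(27, 8) = 2220075. Paths through (4, 2): (paths (0, 0) → (4, 2)) × (paths (4, 2) → (8, 19)) = C(6, 4) · C(21, 4) = 15 · 5985 = 89775. Avoidance count = 2220075 − 89775 = 2130300.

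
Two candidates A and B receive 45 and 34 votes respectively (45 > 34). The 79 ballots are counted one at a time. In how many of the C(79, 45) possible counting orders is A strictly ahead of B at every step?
Strict-lead orderings = 3527173835643930141670

Total orderings of the 79 votes with 45 for A: C(79, 45) = 25331521183260952835630. By the Bertrand ballot formula (Cycle Lemma / reflection principle), the number of orderings in which A is strictly ahead of B throughout is (p − q)/(p + q) · C(p + q, p) = (45 − 34)/(45 + 34) · 25331521183260952835630 = 3527173835643930141670.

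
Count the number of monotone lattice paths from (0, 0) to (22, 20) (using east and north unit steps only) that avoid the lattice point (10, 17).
Number of paths = 509953097745

Total paths from (0, 0) to (22, 20): C(42, 22) = 513791607420. Paths through (10, 17): (paths (0, 0) → (10, 17)) × (paths (10, 17) → (22, 20)) = C(27, 10) · C(15, 12) = 8436285 · 455 = 3838509675. Avoidance count = 513791607420 − 3838509675 = 509953097745.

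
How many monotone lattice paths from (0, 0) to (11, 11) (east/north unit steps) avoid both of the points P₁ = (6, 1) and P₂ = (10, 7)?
Number of paths = 594521

Inclusion–exclusion. Total paths: C(22, 11) = 705432. Through P₁: C(7, 6)·C(15, 5) = 21021. Through P₂: C(17, 10)·C(5, 1) = 97240. Since P₁ is strictly southwest of P₂, a monotone path through both must visit P₁ then P₂; paths through both = C(7, 6)·C(10, 4)·C(5, 1) = 7350. Avoid both = 705432 − 21021 − 97240 + 7350 = 594521.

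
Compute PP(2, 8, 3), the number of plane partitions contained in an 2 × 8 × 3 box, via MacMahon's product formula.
PP(2, 8, 3) = 9075

Evaluate the triple product over i = 1..2, j = 1..8, k = 1..3. The factors are (2/1) · (3/2) · (4/3) · (3/2) · (4/3) · (5/4) · (4/3) · (5/4) · … (48 factors total). The numerators and denominators telescope so the product is an integer; carrying out the multiplication exactly gives PP(2, 8, 3) = 9075.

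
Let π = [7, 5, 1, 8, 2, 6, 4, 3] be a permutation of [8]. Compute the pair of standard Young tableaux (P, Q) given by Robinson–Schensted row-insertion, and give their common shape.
P = [1, 2, 3] / [4, 6] / [5, 8] / [7];  Q = [1, 4, 6] / [2, 5] / [3, 7] / [8];  common shape = (3, 2, 2, 1)

Row-insert the values π_1, π_2, … into P one at a time, bumping the leftmost entry strictly greater than the inserted value down to the next row. The recording tableau Q records, in position (i, j), the step at which that cell was added to P.
  Insert 7 (step 1): P = [7];  Q = [1]
  Insert 5 (step 2): P = [5] / [7];  Q = [1] / [2]
  Insert 1 (step 3): P = [1] / [5] / [7];  Q = [1] / [2] / [3]
  Insert 8 (step 4): P = [1, 8] / [5] / [7];  Q = [1, 4] / [2] / [3]
  Insert 2 (step 5): P = [1, 2] / [5, 8] / [7];  Q = [1, 4] / [2, 5] / [3]
  Insert 6 (step 6): P = [1, 2, 6] / [5, 8] / [7];  Q = [1, 4, 6] / [2, 5] / [3]
  Insert 4 (step 7): P = [1, 2, 4] / [5, 6] / [7, 8];  Q = [1, 4, 6] / [2, 5] / [3, 7]
  Insert 3 (step 8): P = [1, 2, 3] / [4, 6] / [5, 8] / [7];  Q = [1, 4, 6] / [2, 5] / [3, 7] / [8]
Final shape: (3, 2, 2, 1).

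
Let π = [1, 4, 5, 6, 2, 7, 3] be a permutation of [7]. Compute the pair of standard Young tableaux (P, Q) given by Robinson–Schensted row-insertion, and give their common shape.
P = [1, 2, 3, 6, 7] / [4, 5];  Q = [1, 2, 3, 4, 6] / [5, 7];  common shape = (5, 2)

Row-insert the values π_1, π_2, … into P one at a time, bumping the leftmost entry strictly greater than the inserted value down to the next row. The recording tableau Q records, in position (i, j), the step at which that cell was added to P.
  Insert 1 (step 1): P = [1];  Q = [1]
  Insert 4 (step 2): P = [1, 4];  Q = [1, 2]
  Insert 5 (step 3): P = [1, 4, 5];  Q = [1, 2, 3]
  Insert 6 (step 4): P = [1, 4, 5, 6];  Q = [1, 2, 3, 4]
  Insert 2 (step 5): P = [1, 2, 5, 6] / [4];  Q = [1, 2, 3, 4] / [5]
  Insert 7 (step 6): P = [1, 2, 5, 6, 7] / [4];  Q = [1, 2, 3, 4, 6] / [5]
  Insert 3 (step 7): P = [1, 2, 3, 6, 7] / [4, 5];  Q = [1, 2, 3, 4, 6] / [5, 7]
Final shape: (5, 2).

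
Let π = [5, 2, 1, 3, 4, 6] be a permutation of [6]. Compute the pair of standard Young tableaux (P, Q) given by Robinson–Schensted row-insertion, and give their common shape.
P = [1, 3, 4, 6] / [2] / [5];  Q = [1, 4, 5, 6] / [2] / [3];  common shape = (4, 1, 1)

Row-insert the values π_1, π_2, … into P one at a time, bumping the leftmost entry strictly greater than the inserted value down to the next row. The recording tableau Q records, in position (i, j), the step at which that cell was added to P.
  Insert 5 (step 1): P = [5];  Q = [1]
  Insert 2 (step 2): P = [2] / [5];  Q = [1] / [2]
  Insert 1 (step 3): P = [1] / [2] / [5];  Q = [1] / [2] / [3]
  Insert 3 (step 4): P = [1, 3] / [2] / [5];  Q = [1, 4] / [2] / [3]
  Insert 4 (step 5): P = [1, 3, 4] / [2] / [5];  Q = [1, 4, 5] / [2] / [3]
  Insert 6 (step 6): P = [1, 3, 4, 6] / [2] / [5];  Q = [1, 4, 5, 6] / [2] / [3]
Final shape: (4, 1, 1).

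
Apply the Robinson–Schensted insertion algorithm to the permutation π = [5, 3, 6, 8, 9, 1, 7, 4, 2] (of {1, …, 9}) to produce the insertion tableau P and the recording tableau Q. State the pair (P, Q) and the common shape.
P = [1, 2, 7, 9] / [3, 4] / [5, 6] / [8];  Q = [1, 3, 4, 5] / [2, 7] / [6, 8] / [9];  common shape = (4, 2, 2, 1)

Row-insert the values π_1, π_2, … into P one at a time, bumping the leftmost entry strictly greater than the inserted value down to the next row. The recording tableau Q records, in position (i, j), the step at which that cell was added to P.
  Insert 5 (step 1): P = [5];  Q = [1]
  Insert 3 (step 2): P = [3] / [5];  Q = [1] / [2]
  Insert 6 (step 3): P = [3, 6] / [5];  Q = [1, 3] / [2]
  Insert 8 (step 4): P = [3, 6, 8] / [5];  Q = [1, 3, 4] / [2]
  Insert 9 (step 5): P = [3, 6, 8, 9] / [5];  Q = [1, 3, 4, 5] / [2]
  Insert 1 (step 6): P = [1, 6, 8, 9] / [3] / [5];  Q = [1, 3, 4, 5] / [2] / [6]
  Insert 7 (step 7): P = [1, 6, 7, 9] / [3, 8] / [5];  Q = [1, 3, 4, 5] / [2, 7] / [6]
  Insert 4 (step 8): P = [1, 4, 7, 9] / [3, 6] / [5, 8];  Q = [1, 3, 4, 5] / [2, 7] / [6, 8]
  Insert 2 (step 9): P = [1, 2, 7, 9] / [3, 4] / [5, 6] / [8];  Q = [1, 3, 4, 5] / [2, 7] / [6, 8] / [9]
Final shape: (4, 2, 2, 1).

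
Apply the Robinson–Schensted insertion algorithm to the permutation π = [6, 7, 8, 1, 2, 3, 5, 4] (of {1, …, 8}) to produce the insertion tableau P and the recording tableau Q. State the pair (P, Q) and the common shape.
P = [1, 2, 3, 4] / [5, 7, 8] / [6];  Q = [1, 2, 3, 7] / [4, 5, 6] / [8];  common shape = (4, 3, 1)

Row-insert the values π_1, π_2, … into P one at a time, bumping the leftmost entry strictly greater than the inserted value down to the next row. The recording tableau Q records, in position (i, j), the step at which that cell was added to P.
  Insert 6 (step 1): P = [6];  Q = [1]
  Insert 7 (step 2): P = [6, 7];  Q = [1, 2]
  Insert 8 (step 3): P = [6, 7, 8];  Q = [1, 2, 3]
  Insert 1 (step 4): P = [1, 7, 8] / [6];  Q = [1, 2, 3] / [4]
  Insert 2 (step 5): P = [1, 2, 8] / [6, 7];  Q = [1, 2, 3] / [4, 5]
  Insert 3 (step 6): P = [1, 2, 3] / [6, 7, 8];  Q = [1, 2, 3] / [4, 5, 6]
  Insert 5 (step 7): P = [1, 2, 3, 5] / [6, 7, 8];  Q = [1, 2, 3, 7] / [4, 5, 6]
  Insert 4 (step 8): P = [1, 2, 3, 4] / [5, 7, 8] / [6];  Q = [1, 2, 3, 7] / [4, 5, 6] / [8]
Final shape: (4, 3, 1).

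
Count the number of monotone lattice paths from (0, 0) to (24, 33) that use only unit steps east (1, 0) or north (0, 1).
Number of paths = 7522327487513475

A monotone lattice path from (0, 0) to (24, 33) consists of 24 east steps and 33 north steps in some order, so it is determined by which 24 of the 57 steps are east. The count is C(57, 24) = 7522327487513475.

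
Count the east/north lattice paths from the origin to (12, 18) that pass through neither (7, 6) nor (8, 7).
Number of paths = 71775522

Inclusion–exclusion. Total paths: C(30, 12) = 86493225. Through P₁: C(13, 7)·C(17, 5) = 10618608. Through P₂: C(15, 8)·C(15, 4) = 8783775. Since P₁ is strictly southwest of P₂, a monotone path through both must visit P₁ then P₂; paths through both = C(13, 7)·C(2, 1)·C(15, 4) = 4684680. Avoid both = 86493225 − 10618608 − 8783775 + 4684680 = 71775522.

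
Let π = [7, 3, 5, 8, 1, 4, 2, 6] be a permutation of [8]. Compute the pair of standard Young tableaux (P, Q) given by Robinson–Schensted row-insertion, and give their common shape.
P = [1, 2, 6] / [3, 4, 8] / [5] / [7];  Q = [1, 3, 4] / [2, 6, 8] / [5] / [7];  common shape = (3, 3, 1, 1)

Row-insert the values π_1, π_2, … into P one at a time, bumping the leftmost entry strictly greater than the inserted value down to the next row. The recording tableau Q records, in position (i, j), the step at which that cell was added to P.
  Insert 7 (step 1): P = [7];  Q = [1]
  Insert 3 (step 2): P = [3] / [7];  Q = [1] / [2]
  Insert 5 (step 3): P = [3, 5] / [7];  Q = [1, 3] / [2]
  Insert 8 (step 4): P = [3, 5, 8] / [7];  Q = [1, 3, 4] / [2]
  Insert 1 (step 5): P = [1, 5, 8] / [3] / [7];  Q = [1, 3, 4] / [2] / [5]
  Insert 4 (step 6): P = [1, 4, 8] / [3, 5] / [7];  Q = [1, 3, 4] / [2, 6] / [5]
  Insert 2 (step 7): P = [1, 2, 8] / [3, 4] / [5] / [7];  Q = [1, 3, 4] / [2, 6] / [5] / [7]
  Insert 6 (step 8): P = [1, 2, 6] / [3, 4, 8] / [5] / [7];  Q = [1, 3, 4] / [2, 6, 8] / [5] / [7]
Final shape: (3, 3, 1, 1).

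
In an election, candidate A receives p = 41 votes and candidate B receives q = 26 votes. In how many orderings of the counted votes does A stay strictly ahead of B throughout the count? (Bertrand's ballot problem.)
Strict-lead orderings = 605225888816998680

Total orderings of the 67 votes with 41 for A: C(67, 41) = 2703342303382594104. By the Bertrand ballot formula (Cycle Lemma / reflection principle), the number of orderings in which A is strictly ahead of B throughout is (p − q)/(p + q) · C(p + q, p) = (41 − 26)/(41 + 26) · 2703342303382594104 = 605225888816998680.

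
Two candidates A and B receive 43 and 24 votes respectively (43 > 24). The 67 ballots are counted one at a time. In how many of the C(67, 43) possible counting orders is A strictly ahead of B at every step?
Strict-lead orderings = 275915087740492200

Total orderings of the 67 votes with 43 for A: C(67, 43) = 972963730453314600. By the Bertrand ballot formula (Cycle Lemma / reflection principle), the number of orderings in which A is strictly ahead of B throughout is (p − q)/(p + q) · C(p + q, p) = (43 − 24)/(43 + 24) · 972963730453314600 = 275915087740492200.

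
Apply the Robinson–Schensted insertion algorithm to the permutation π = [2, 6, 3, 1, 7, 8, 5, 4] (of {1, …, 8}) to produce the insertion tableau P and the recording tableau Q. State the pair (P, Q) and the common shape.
P = [1, 3, 4, 8] / [2, 5] / [6, 7];  Q = [1, 2, 5, 6] / [3, 7] / [4, 8];  common shape = (4, 2, 2)

Row-insert the values π_1, π_2, … into P one at a time, bumping the leftmost entry strictly greater than the inserted value down to the next row. The recording tableau Q records, in position (i, j), the step at which that cell was added to P.
  Insert 2 (step 1): P = [2];  Q = [1]
  Insert 6 (step 2): P = [2, 6];  Q = [1, 2]
  Insert 3 (step 3): P = [2, 3] / [6];  Q = [1, 2] / [3]
  Insert 1 (step 4): P = [1, 3] / [2] / [6];  Q = [1, 2] / [3] / [4]
  Insert 7 (step 5): P = [1, 3, 7] / [2] / [6];  Q = [1, 2, 5] / [3] / [4]
  Insert 8 (step 6): P = [1, 3, 7, 8] / [2] / [6];  Q = [1, 2, 5, 6] / [3] / [4]
  Insert 5 (step 7): P = [1, 3, 5, 8] / [2, 7] / [6];  Q = [1, 2, 5, 6] / [3, 7] / [4]
  Insert 4 (step 8): P = [1, 3, 4, 8] / [2, 5] / [6, 7];  Q = [1, 2, 5, 6] / [3, 7] / [4, 8]
Final shape: (4, 2, 2).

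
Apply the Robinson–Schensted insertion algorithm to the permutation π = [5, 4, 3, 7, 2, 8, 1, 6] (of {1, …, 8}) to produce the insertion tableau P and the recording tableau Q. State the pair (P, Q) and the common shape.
P = [1, 6, 8] / [2, 7] / [3] / [4] / [5];  Q = [1, 4, 6] / [2, 8] / [3] / [5] / [7];  common shape = (3, 2, 1, 1, 1)

Row-insert the values π_1, π_2, … into P one at a time, bumping the leftmost entry strictly greater than the inserted value down to the next row. The recording tableau Q records, in position (i, j), the step at which that cell was added to P.
  Insert 5 (step 1): P = [5];  Q = [1]
  Insert 4 (step 2): P = [4] / [5];  Q = [1] / [2]
  Insert 3 (step 3): P = [3] / [4] / [5];  Q = [1] / [2] / [3]
  Insert 7 (step 4): P = [3, 7] / [4] / [5];  Q = [1, 4] / [2] / [3]
  Insert 2 (step 5): P = [2, 7] / [3] / [4] / [5];  Q = [1, 4] / [2] / [3] / [5]
  Insert 8 (step 6): P = [2, 7, 8] / [3] / [4] / [5];  Q = [1, 4, 6] / [2] / [3] / [5]
  Insert 1 (step 7): P = [1, 7, 8] / [2] / [3] / [4] / [5];  Q = [1, 4, 6] / [2] / [3] / [5] / [7]
  Insert 6 (step 8): P = [1, 6, 8] / [2, 7] / [3] / [4] / [5];  Q = [1, 4, 6] / [2, 8] / [3] / [5] / [7]
Final shape: (3, 2, 1, 1, 1).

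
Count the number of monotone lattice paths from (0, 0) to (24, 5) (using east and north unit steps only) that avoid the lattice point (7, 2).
Number of paths = 77715

Total paths from (0, 0) to (24, 5): C(29, 24) = 118755. Paths through (7, 2): (paths (0, 0) → (7, 2)) × (paths (7, 2) → (24, 5)) = C(9, 7) · C(20, 17) = 36 · 1140 = 41040. Avoidance count = 118755 − 41040 = 77715.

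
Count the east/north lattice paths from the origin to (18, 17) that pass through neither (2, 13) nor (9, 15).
Number of paths = 4465354105

Inclusion–exclusion. Total paths: C(35, 18) = 4537567650. Through P₁: C(15, 2)·C(20, 16) = 508725. Through P₂: C(24, 9)·C(11, 9) = 71912720. Since P₁ is strictly southwest of P₂, a monotone path through both must visit P₁ then P₂; paths through both = C(15, 2)·C(9, 7)·C(11, 9) = 207900. Avoid both = 4537567650 − 508725 − 71912720 + 207900 = 4465354105.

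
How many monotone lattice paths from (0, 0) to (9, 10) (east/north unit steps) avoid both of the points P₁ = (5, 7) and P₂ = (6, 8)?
Number of paths = 50468

Inclusion–exclusion. Total paths: C(19, 9) = 92378. Through P₁: C(12, 5)·C(7, 4) = 27720. Through P₂: C(14, 6)·C(5, 3) = 30030. Since P₁ is strictly southwest of P₂, a monotone path through both must visit P₁ then P₂; paths through both = C(12, 5)·C(2, 1)·C(5, 3) = 15840. Avoid both = 92378 − 27720 − 30030 + 15840 = 50468.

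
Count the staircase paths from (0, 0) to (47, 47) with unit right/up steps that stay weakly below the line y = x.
C_47 = 33868773757191046886429490

These NE paths below the diagonal are counted by the Catalan number C_n = (1/(n + 1)) · C(2n, n). For n = 47: C_47 = (1/48) · C(94, 47) = 1625701140345170250548615520/48 = 33868773757191046886429490.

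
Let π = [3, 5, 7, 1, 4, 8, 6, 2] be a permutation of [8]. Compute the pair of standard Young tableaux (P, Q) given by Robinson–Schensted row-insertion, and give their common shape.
P = [1, 2, 6, 8] / [3, 4, 7] / [5];  Q = [1, 2, 3, 6] / [4, 5, 7] / [8];  common shape = (4, 3, 1)

Row-insert the values π_1, π_2, … into P one at a time, bumping the leftmost entry strictly greater than the inserted value down to the next row. The recording tableau Q records, in position (i, j), the step at which that cell was added to P.
  Insert 3 (step 1): P = [3];  Q = [1]
  Insert 5 (step 2): P = [3, 5];  Q = [1, 2]
  Insert 7 (step 3): P = [3, 5, 7];  Q = [1, 2, 3]
  Insert 1 (step 4): P = [1, 5, 7] / [3];  Q = [1, 2, 3] / [4]
  Insert 4 (step 5): P = [1, 4, 7] / [3, 5];  Q = [1, 2, 3] / [4, 5]
  Insert 8 (step 6): P = [1, 4, 7, 8] / [3, 5];  Q = [1, 2, 3, 6] / [4, 5]
  Insert 6 (step 7): P = [1, 4, 6, 8] / [3, 5, 7];  Q = [1, 2, 3, 6] / [4, 5, 7]
  Insert 2 (step 8): P = [1, 2, 6, 8] / [3, 4, 7] / [5];  Q = [1, 2, 3, 6] / [4, 5, 7] / [8]
Final shape: (4, 3, 1).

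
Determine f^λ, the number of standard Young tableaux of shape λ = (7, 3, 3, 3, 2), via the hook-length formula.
# SYT of shape (7, 3, 3, 3, 2) = 3508596

Hook-length formula: f^λ = n! / Π hook(c), product over all cells c of the Young diagram. For λ = (7, 3, 3, 3, 2), n = 18 boxes. Hook lengths by row (left-to-right, top-to-bottom): [11, 10, 8, 4, 3, 2, 1]; [6, 5, 3]; [5, 4, 2]; [4, 3, 1]; [2, 1]. Product of hooks = 1824768000. So f^λ = 18! / 1824768000 = 6402373705728000 / 1824768000 = 3508596.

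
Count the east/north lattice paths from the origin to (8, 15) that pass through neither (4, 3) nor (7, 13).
Number of paths = 224084

Inclusion–exclusion. Total paths: C(23, 8) = 490314. Through P₁: C(7, 4)·C(16, 4) = 63700. Through P₂: C(20, 7)·C(3, 1) = 232560. Since P₁ is strictly southwest of P₂, a monotone path through both must visit P₁ then P₂; paths through both = C(7, 4)·C(13, 3)·C(3, 1) = 30030. Avoid both = 490314 − 63700 − 232560 + 30030 = 224084.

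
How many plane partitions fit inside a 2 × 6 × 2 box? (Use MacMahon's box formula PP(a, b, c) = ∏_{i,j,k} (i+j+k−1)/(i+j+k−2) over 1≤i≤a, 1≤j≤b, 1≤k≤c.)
PP(2, 6, 2) = 336

Evaluate the triple product over i = 1..2, j = 1..6, k = 1..2. The factors are (2/1) · (3/2) · (3/2) · (4/3) · (4/3) · (5/4) · (5/4) · (6/5) · … (24 factors total). The numerators and denominators telescope so the product is an integer; carrying out the multiplication exactly gives PP(2, 6, 2) = 336.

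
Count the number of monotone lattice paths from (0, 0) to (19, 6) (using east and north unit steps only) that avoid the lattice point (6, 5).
Number of paths = 170632

Total paths from (0, 0) to (19, 6): C(25, 19) = 177100. Paths through (6, 5): (paths (0, 0) → (6, 5)) × (paths (6, 5) → (19, 6)) = C(11, 6) · C(14, 13) = 462 · 14 = 6468. Avoidance count = 177100 − 6468 = 170632.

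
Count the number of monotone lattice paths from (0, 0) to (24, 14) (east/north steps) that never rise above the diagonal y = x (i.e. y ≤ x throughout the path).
Number of paths = 4254603804

By the reflection principle (André's argument), the number of monotone paths to (24, 14) with n ≤ m that never go above y = x is C(38, 24) − C(38, 25) = 9669554100 − 5414950296 = 4254603804.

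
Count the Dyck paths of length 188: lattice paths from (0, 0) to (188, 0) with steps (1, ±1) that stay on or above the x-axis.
C_94 = 239993345518077005168915776623476723006280827488229600

These Dyck paths are counted by the Catalan number C_n = (1/(n + 1)) · C(2n, n). For n = 94: C_94 = (1/95) · C(188, 94) = 22799367824217315491046998779230288685596678611381812000/95 = 239993345518077005168915776623476723006280827488229600.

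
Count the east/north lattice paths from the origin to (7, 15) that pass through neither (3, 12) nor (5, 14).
Number of paths = 127925

Inclusion–exclusion. Total paths: C(22, 7) = 170544. Through P₁: C(15, 3)·C(7, 4) = 15925. Through P₂: C(19, 5)·C(3, 2) = 34884. Since P₁ is strictly southwest of P₂, a monotone path through both must visit P₁ then P₂; paths through both = C(15, 3)·C(4, 2)·C(3, 2) = 8190. Avoid both = 170544 − 15925 − 34884 + 8190 = 127925.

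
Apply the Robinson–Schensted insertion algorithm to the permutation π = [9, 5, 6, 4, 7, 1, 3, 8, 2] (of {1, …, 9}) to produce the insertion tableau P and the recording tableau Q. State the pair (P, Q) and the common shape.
P = [1, 2, 7, 8] / [3, 6] / [4] / [5] / [9];  Q = [1, 3, 5, 8] / [2, 7] / [4] / [6] / [9];  common shape = (4, 2, 1, 1, 1)

Row-insert the values π_1, π_2, … into P one at a time, bumping the leftmost entry strictly greater than the inserted value down to the next row. The recording tableau Q records, in position (i, j), the step at which that cell was added to P.
  Insert 9 (step 1): P = [9];  Q = [1]
  Insert 5 (step 2): P = [5] / [9];  Q = [1] / [2]
  Insert 6 (step 3): P = [5, 6] / [9];  Q = [1, 3] / [2]
  Insert 4 (step 4): P = [4, 6] / [5] / [9];  Q = [1, 3] / [2] / [4]
  Insert 7 (step 5): P = [4, 6, 7] / [5] / [9];  Q = [1, 3, 5] / [2] / [4]
  Insert 1 (step 6): P = [1, 6, 7] / [4] / [5] / [9];  Q = [1, 3, 5] / [2] / [4] / [6]
  Insert 3 (step 7): P = [1, 3, 7] / [4, 6] / [5] / [9];  Q = [1, 3, 5] / [2, 7] / [4] / [6]
  Insert 8 (step 8): P = [1, 3, 7, 8] / [4, 6] / [5] / [9];  Q = [1, 3, 5, 8] / [2, 7] / [4] / [6]
  Insert 2 (step 9): P = [1, 2, 7, 8] / [3, 6] / [4] / [5] / [9];  Q = [1, 3, 5, 8] / [2, 7] / [4] / [6] / [9]
Final shape: (4, 2, 1, 1, 1).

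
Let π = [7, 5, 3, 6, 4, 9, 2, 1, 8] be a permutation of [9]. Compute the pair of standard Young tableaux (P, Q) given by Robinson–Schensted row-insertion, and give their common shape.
P = [1, 4, 8] / [2, 6, 9] / [3] / [5] / [7];  Q = [1, 4, 6] / [2, 5, 9] / [3] / [7] / [8];  common shape = (3, 3, 1, 1, 1)

Row-insert the values π_1, π_2, … into P one at a time, bumping the leftmost entry strictly greater than the inserted value down to the next row. The recording tableau Q records, in position (i, j), the step at which that cell was added to P.
  Insert 7 (step 1): P = [7];  Q = [1]
  Insert 5 (step 2): P = [5] / [7];  Q = [1] / [2]
  Insert 3 (step 3): P = [3] / [5] / [7];  Q = [1] / [2] / [3]
  Insert 6 (step 4): P = [3, 6] / [5] / [7];  Q = [1, 4] / [2] / [3]
  Insert 4 (step 5): P = [3, 4] / [5, 6] / [7];  Q = [1, 4] / [2, 5] / [3]
  Insert 9 (step 6): P = [3, 4, 9] / [5, 6] / [7];  Q = [1, 4, 6] / [2, 5] / [3]
  Insert 2 (step 7): P = [2, 4, 9] / [3, 6] / [5] / [7];  Q = [1, 4, 6] / [2, 5] / [3] / [7]
  Insert 1 (step 8): P = [1, 4, 9] / [2, 6] / [3] / [5] / [7];  Q = [1, 4, 6] / [2, 5] / [3] / [7] / [8]
  Insert 8 (step 9): P = [1, 4, 8] / [2, 6, 9] / [3] / [5] / [7];  Q = [1, 4, 6] / [2, 5, 9] / [3] / [7] / [8]
Final shape: (3, 3, 1, 1, 1).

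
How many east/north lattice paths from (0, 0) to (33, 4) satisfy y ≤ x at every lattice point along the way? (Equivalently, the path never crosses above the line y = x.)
Number of paths = 58275

By the reflection principle (André's argument), the number of monotone paths to (33, 4) with n ≤ m that never go above y = x is C(37, 33) − C(37, 34) = 66045 − 7770 = 58275.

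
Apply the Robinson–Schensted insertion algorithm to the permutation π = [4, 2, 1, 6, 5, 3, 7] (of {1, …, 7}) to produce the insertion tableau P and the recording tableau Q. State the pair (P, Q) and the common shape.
P = [1, 3, 7] / [2, 5] / [4, 6];  Q = [1, 4, 7] / [2, 5] / [3, 6];  common shape = (3, 2, 2)

Row-insert the values π_1, π_2, … into P one at a time, bumping the leftmost entry strictly greater than the inserted value down to the next row. The recording tableau Q records, in position (i, j), the step at which that cell was added to P.
  Insert 4 (step 1): P = [4];  Q = [1]
  Insert 2 (step 2): P = [2] / [4];  Q = [1] / [2]
  Insert 1 (step 3): P = [1] / [2] / [4];  Q = [1] / [2] / [3]
  Insert 6 (step 4): P = [1, 6] / [2] / [4];  Q = [1, 4] / [2] / [3]
  Insert 5 (step 5): P = [1, 5] / [2, 6] / [4];  Q = [1, 4] / [2, 5] / [3]
  Insert 3 (step 6): P = [1, 3] / [2, 5] / [4, 6];  Q = [1, 4] / [2, 5] / [3, 6]
  Insert 7 (step 7): P = [1, 3, 7] / [2, 5] / [4, 6];  Q = [1, 4, 7] / [2, 5] / [3, 6]
Final shape: (3, 2, 2).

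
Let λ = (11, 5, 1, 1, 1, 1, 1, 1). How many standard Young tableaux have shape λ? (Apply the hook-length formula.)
# SYT of shape (11, 5, 1, 1, 1, 1, 1, 1) = 57610280

Hook-length formula: f^λ = n! / Π hook(c), product over all cells c of the Young diagram. For λ = (11, 5, 1, 1, 1, 1, 1, 1), n = 22 boxes. Hook lengths by row (left-to-right, top-to-bottom): [18, 11, 10, 9, 8, 6, 5, 4, 3, 2, 1]; [11, 4, 3, 2, 1]; [6]; [5]; [4]; [3]; [2]; [1]. Product of hooks = 19510419456000. So f^λ = 22! / 19510419456000 = 1124000727777607680000 / 19510419456000 = 57610280.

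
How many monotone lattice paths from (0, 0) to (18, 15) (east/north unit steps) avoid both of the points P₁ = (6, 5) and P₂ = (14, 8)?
Number of paths = 658039668

Inclusion–exclusion. Total paths: C(33, 18) = 1037158320. Through P₁: C(11, 6)·C(22, 12) = 298750452. Through P₂: C(22, 14)·C(11, 4) = 105524100. Since P₁ is strictly southwest of P₂, a monotone path through both must visit P₁ then P₂; paths through both = C(11, 6)·C(11, 8)·C(11, 4) = 25155900. Avoid both = 1037158320 − 298750452 − 105524100 + 25155900 = 658039668.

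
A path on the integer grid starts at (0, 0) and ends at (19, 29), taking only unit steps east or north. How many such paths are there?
Number of paths = 11541847896480

A monotone lattice path from (0, 0) to (19, 29) consists of 19 east steps and 29 north steps in some order, so it is determined by which 19 of the 48 steps are east. The count is C(48, 19) = 11541847896480.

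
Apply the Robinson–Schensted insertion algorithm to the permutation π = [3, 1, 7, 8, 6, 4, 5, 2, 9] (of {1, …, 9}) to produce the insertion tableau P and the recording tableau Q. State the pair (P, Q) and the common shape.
P = [1, 2, 5, 9] / [3, 4, 8] / [6] / [7];  Q = [1, 3, 4, 9] / [2, 5, 7] / [6] / [8];  common shape = (4, 3, 1, 1)

Row-insert the values π_1, π_2, … into P one at a time, bumping the leftmost entry strictly greater than the inserted value down to the next row. The recording tableau Q records, in position (i, j), the step at which that cell was added to P.
  Insert 3 (step 1): P = [3];  Q = [1]
  Insert 1 (step 2): P = [1] / [3];  Q = [1] / [2]
  Insert 7 (step 3): P = [1, 7] / [3];  Q = [1, 3] / [2]
  Insert 8 (step 4): P = [1, 7, 8] / [3];  Q = [1, 3, 4] / [2]
  Insert 6 (step 5): P = [1, 6, 8] / [3, 7];  Q = [1, 3, 4] / [2, 5]
  Insert 4 (step 6): P = [1, 4, 8] / [3, 6] / [7];  Q = [1, 3, 4] / [2, 5] / [6]
  Insert 5 (step 7): P = [1, 4, 5] / [3, 6, 8] / [7];  Q = [1, 3, 4] / [2, 5, 7] / [6]
  Insert 2 (step 8): P = [1, 2, 5] / [3, 4, 8] / [6] / [7];  Q = [1, 3, 4] / [2, 5, 7] / [6] / [8]
  Insert 9 (step 9): P = [1, 2, 5, 9] / [3, 4, 8] / [6] / [7];  Q = [1, 3, 4, 9] / [2, 5, 7] / [6] / [8]
Final shape: (4, 3, 1, 1).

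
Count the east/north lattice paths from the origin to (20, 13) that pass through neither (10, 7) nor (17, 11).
Number of paths = 266863456

Inclusion–exclusion. Total paths: C(33, 20) = 573166440. Through P₁: C(17, 10)·C(16, 10) = 155739584. Through P₂: C(28, 17)·C(5, 3) = 214741800. Since P₁ is strictly southwest of P₂, a monotone path through both must visit P₁ then P₂; paths through both = C(17, 10)·C(11, 7)·C(5, 3) = 64178400. Avoid both = 573166440 − 155739584 − 214741800 + 64178400 = 266863456.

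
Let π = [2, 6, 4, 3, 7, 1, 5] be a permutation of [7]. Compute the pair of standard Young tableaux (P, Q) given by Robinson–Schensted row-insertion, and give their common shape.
P = [1, 3, 5] / [2, 7] / [4] / [6];  Q = [1, 2, 5] / [3, 7] / [4] / [6];  common shape = (3, 2, 1, 1)

Row-insert the values π_1, π_2, … into P one at a time, bumping the leftmost entry strictly greater than the inserted value down to the next row. The recording tableau Q records, in position (i, j), the step at which that cell was added to P.
  Insert 2 (step 1): P = [2];  Q = [1]
  Insert 6 (step 2): P = [2, 6];  Q = [1, 2]
  Insert 4 (step 3): P = [2, 4] / [6];  Q = [1, 2] / [3]
  Insert 3 (step 4): P = [2, 3] / [4] / [6];  Q = [1, 2] / [3] / [4]
  Insert 7 (step 5): P = [2, 3, 7] / [4] / [6];  Q = [1, 2, 5] / [3] / [4]
  Insert 1 (step 6): P = [1, 3, 7] / [2] / [4] / [6];  Q = [1, 2, 5] / [3] / [4] / [6]
  Insert 5 (step 7): P = [1, 3, 5] / [2, 7] / [4] / [6];  Q = [1, 2, 5] / [3, 7] / [4] / [6]
Final shape: (3, 2, 1, 1).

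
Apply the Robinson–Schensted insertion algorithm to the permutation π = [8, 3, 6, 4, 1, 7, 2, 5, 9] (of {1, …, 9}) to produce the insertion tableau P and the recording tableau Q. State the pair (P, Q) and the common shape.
P = [1, 2, 5, 9] / [3, 4, 7] / [6] / [8];  Q = [1, 3, 6, 9] / [2, 7, 8] / [4] / [5];  common shape = (4, 3, 1, 1)

Row-insert the values π_1, π_2, … into P one at a time, bumping the leftmost entry strictly greater than the inserted value down to the next row. The recording tableau Q records, in position (i, j), the step at which that cell was added to P.
  Insert 8 (step 1): P = [8];  Q = [1]
  Insert 3 (step 2): P = [3] / [8];  Q = [1] / [2]
  Insert 6 (step 3): P = [3, 6] / [8];  Q = [1, 3] / [2]
  Insert 4 (step 4): P = [3, 4] / [6] / [8];  Q = [1, 3] / [2] / [4]
  Insert 1 (step 5): P = [1, 4] / [3] / [6] / [8];  Q = [1, 3] / [2] / [4] / [5]
  Insert 7 (step 6): P = [1, 4, 7] / [3] / [6] / [8];  Q = [1, 3, 6] / [2] / [4] / [5]
  Insert 2 (step 7): P = [1, 2, 7] / [3, 4] / [6] / [8];  Q = [1, 3, 6] / [2, 7] / [4] / [5]
  Insert 5 (step 8): P = [1, 2, 5] / [3, 4, 7] / [6] / [8];  Q = [1, 3, 6] / [2, 7, 8] / [4] / [5]
  Insert 9 (step 9): P = [1, 2, 5, 9] / [3, 4, 7] / [6] / [8];  Q = [1, 3, 6, 9] / [2, 7, 8] / [4] / [5]
Final shape: (4, 3, 1, 1).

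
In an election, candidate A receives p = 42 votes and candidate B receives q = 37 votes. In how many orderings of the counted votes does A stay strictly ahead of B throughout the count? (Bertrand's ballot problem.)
Strict-lead orderings = 2927962836538397607950

Total orderings of the 79 votes with 42 for A: C(79, 42) = 46261812817306682205610. By the Bertrand ballot formula (Cycle Lemma / reflection principle), the number of orderings in which A is strictly ahead of B throughout is (p − q)/(p + q) · C(p + q, p) = (42 − 37)/(42 + 37) · 46261812817306682205610 = 2927962836538397607950.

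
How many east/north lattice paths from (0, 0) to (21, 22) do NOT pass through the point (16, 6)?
Number of paths = 1050531181923

Total paths from (0, 0) to (21, 22): C(43, 21) = 1052049481860. Paths through (16, 6): (paths (0, 0) → (16, 6)) × (paths (16, 6) → (21, 22)) = C(22, 16) · C(21, 5) = 74613 · 20349 = 1518299937. Avoidance count = 1052049481860 − 1518299937 = 1050531181923.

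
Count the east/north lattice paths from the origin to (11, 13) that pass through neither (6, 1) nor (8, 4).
Number of paths = 2359328

Inclusion–exclusion. Total paths: C(24, 11) = 2496144. Through P₁: C(7, 6)·C(17, 5) = 43316. Through P₂: C(12, 8)·C(12, 3) = 108900. Since P₁ is strictly southwest of P₂, a monotone path through both must visit P₁ then P₂; paths through both = C(7, 6)·C(5, 2)·C(12, 3) = 15400. Avoid both = 2496144 − 43316 − 108900 + 15400 = 2359328.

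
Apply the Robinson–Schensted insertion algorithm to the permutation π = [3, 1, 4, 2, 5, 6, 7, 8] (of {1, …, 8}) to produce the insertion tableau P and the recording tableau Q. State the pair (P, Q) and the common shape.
P = [1, 2, 5, 6, 7, 8] / [3, 4];  Q = [1, 3, 5, 6, 7, 8] / [2, 4];  common shape = (6, 2)

Row-insert the values π_1, π_2, … into P one at a time, bumping the leftmost entry strictly greater than the inserted value down to the next row. The recording tableau Q records, in position (i, j), the step at which that cell was added to P.
  Insert 3 (step 1): P = [3];  Q = [1]
  Insert 1 (step 2): P = [1] / [3];  Q = [1] / [2]
  Insert 4 (step 3): P = [1, 4] / [3];  Q = [1, 3] / [2]
  Insert 2 (step 4): P = [1, 2] / [3, 4];  Q = [1, 3] / [2, 4]
  Insert 5 (step 5): P = [1, 2, 5] / [3, 4];  Q = [1, 3, 5] / [2, 4]
  Insert 6 (step 6): P = [1, 2, 5, 6] / [3, 4];  Q = [1, 3, 5, 6] / [2, 4]
  Insert 7 (step 7): P = [1, 2, 5, 6, 7] / [3, 4];  Q = [1, 3, 5, 6, 7] / [2, 4]
  Insert 8 (step 8): P = [1, 2, 5, 6, 7, 8] / [3, 4];  Q = [1, 3, 5, 6, 7, 8] / [2, 4]
Final shape: (6, 2).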